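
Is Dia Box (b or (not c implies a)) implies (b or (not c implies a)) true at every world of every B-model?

Tableau for the negation not (Dia Box (b or (not c implies a)) implies (b or (not c implies a))):
1. not (Dia Box (b or (not c implies a)) implies (b or (not c implies a))), u
2. Dia Box (b or (not c implies a)), u   [neg-implies-rule on 1]
3. not (b or (not c implies a)), u   [neg-implies-rule on 1]
4. not b, u   [neg-or-rule on 3]
5. not (not c implies a), u   [neg-or-rule on 3]
6. not c, u   [neg-implies-rule on 5]
7. not a, u   [neg-implies-rule on 5]
8. Box (b or (not c implies a)), v   [Dia-rule on 2: fresh world v, uRv]
9. b or (not c implies a), u   [Box-rule on 8 via vRu]
10. b or (not c implies a), v   [Box-rule on 8 via vRv]
11. not c implies a, u   [or-rule on 9 (branches; this branch)]
12. not c implies a, v   [or-rule on 10 (branches; this branch)]
13. a, u   [implies-rule on 11 (branches; this branch)]
Accessibility: uRu, uRv, vRu, vRv
Branch closes: a and not a both at u.
All branches of the negation close; one closing branch shown above.

Valid in B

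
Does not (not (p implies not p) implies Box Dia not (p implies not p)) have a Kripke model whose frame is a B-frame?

Unsatisfiable (every branch closes)

1. not (not (p implies not p) implies Box Dia not (p implies not p)), u
2. not (p implies not p), u
3. not Box Dia not (p implies not p), u
4. p, u
5. not Dia not (p implies not p), v
6. p implies not p, u
7. p implies not p, v
8. not p, u
Accessibility: uRu, uRv, vRu, vRv
Branch closes: p and not p both at u.
(One branch shown.) All branches close.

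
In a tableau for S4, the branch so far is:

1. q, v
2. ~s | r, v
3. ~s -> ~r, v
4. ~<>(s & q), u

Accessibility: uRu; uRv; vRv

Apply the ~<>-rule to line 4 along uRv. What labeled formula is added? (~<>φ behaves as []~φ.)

~(s & q), v

~<>φ behaves as []~φ: propagate the negated body to each accessible world.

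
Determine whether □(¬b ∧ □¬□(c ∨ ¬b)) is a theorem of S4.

Tableau for the negation ¬□(¬b ∧ □¬□(c ∨ ¬b)):
1. ¬□(¬b ∧ □¬□(c ∨ ¬b)), 0
2. ¬(¬b ∧ □¬□(c ∨ ¬b)), 1
3. ¬□¬□(c ∨ ¬b), 1
4. □(c ∨ ¬b), 2
5. c ∨ ¬b, 2
6. ¬b, 2
Accessibility: 0R0, 0R1, 0R2, 1R1, 1R2, 2R2
The negation has an open branch (countermodel exists).

Not valid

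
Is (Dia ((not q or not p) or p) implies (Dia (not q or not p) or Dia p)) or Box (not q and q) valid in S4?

Tableau for the negation not ((Dia ((not q or not p) or p) implies (Dia (not q or not p) or Dia p)) or Box (not q and q)):
1. not ((Dia ((not q or not p) or p) implies (Dia (not q or not p) or Dia p)) or Box (not q and q)), w0
2. not (Dia ((not q or not p) or p) implies (Dia (not q or not p) or Dia p)), w0
3. not Box (not q and q), w0
4. Dia ((not q or not p) or p), w0
5. not (Dia (not q or not p) or Dia p), w0
6. not Dia (not q or not p), w0
7. not Dia p, w0
8. not (not q or not p), w0
9. q, w0
10. p, w0
11. not p, w0
Accessibility: w0Rw0
Branch closes: p and not p both at w0.
All branches of the negation close; one closing branch shown above.

Valid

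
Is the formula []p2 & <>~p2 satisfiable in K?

1. []p2 & <>~p2, 0
2. []p2, 0   [&-rule on 1]
3. <>~p2, 0   [&-rule on 1]
4. ~p2, 1   [<>-rule on 3: fresh world 1, 0R1]
5. p2, 1   [[]-rule on 2 via 0R1]
Accessibility: 0R1
Branch closes: p2 and ~p2 both at 1.
(One branch shown.) All branches close.

No, unsatisfiable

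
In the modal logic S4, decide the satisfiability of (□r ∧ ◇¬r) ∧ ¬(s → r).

1. (□r ∧ ◇¬r) ∧ ¬(s → r), 0
2. □r ∧ ◇¬r, 0
3. ¬(s → r), 0
4. □r, 0
5. ◇¬r, 0
6. s, 0
7. ¬r, 0
8. r, 0
Accessibility: 0R0
Branch closes: r and ¬r both at 0.
Every branch closes; the branch above is one of them.

Unsatisfiable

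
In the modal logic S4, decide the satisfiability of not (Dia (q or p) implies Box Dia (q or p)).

Yes, satisfiable

1. not (Dia (q or p) implies Box Dia (q or p)), 0
2. Dia (q or p), 0   [neg-implies-rule on 1]
3. not Box Dia (q or p), 0   [neg-implies-rule on 1]
4. q or p, 1   [Dia-rule on 2: fresh world 1, 0R1]
5. p, 1   [or-rule on 4 (branches; this branch)]
6. not Dia (q or p), 2   [neg-Box-rule on 3: fresh world 2, 0R2]
7. not (q or p), 2   [neg-Dia-rule on 6 via 2R2]
8. not q, 2   [neg-or-rule on 7]
9. not p, 2   [neg-or-rule on 7]
Accessibility: 0R0, 0R1, 0R2, 1R1, 2R2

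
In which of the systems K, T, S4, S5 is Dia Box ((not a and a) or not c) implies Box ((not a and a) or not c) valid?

S5

S4-tableau for the negation not (Dia Box ((not a and a) or not c) implies Box ((not a and a) or not c)):
1. not (Dia Box ((not a and a) or not c) implies Box ((not a and a) or not c)), u
2. Dia Box ((not a and a) or not c), u
3. not Box ((not a and a) or not c), u
4. Box ((not a and a) or not c), v
5. (not a and a) or not c, v
6. not c, v
7. not ((not a and a) or not c), w
8. not (not a and a), w
9. c, w
10. not a, w
Accessibility: uRu, uRv, uRw, vRv, wRw
Complete open branch: countermodel on an S4-frame, so not valid in S4, nor in K, T (the same frame is also a K-frame and a T-frame).
S5-tableau for the negation not (Dia Box ((not a and a) or not c) implies Box ((not a and a) or not c)):
1. not (Dia Box ((not a and a) or not c) implies Box ((not a and a) or not c)), u
2. Dia Box ((not a and a) or not c), u
3. not Box ((not a and a) or not c), u
4. Box ((not a and a) or not c), v
5. (not a and a) or not c, u
6. (not a and a) or not c, v
7. not c, u
8. not c, v
9. not ((not a and a) or not c), w
10. not (not a and a), w
11. c, w
12. (not a and a) or not c, w
13. not a, w
14. not a and a, w
15. a, w
Accessibility: uRu, uRv, uRw, vRu, vRv, vRw, wRu, wRv, wRw
Branch closes: a and not a both at w.
Every branch closes (one shown): valid in S5.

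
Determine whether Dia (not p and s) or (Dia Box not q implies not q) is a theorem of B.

Tableau for the negation not (Dia (not p and s) or (Dia Box not q implies not q)):
1. not (Dia (not p and s) or (Dia Box not q implies not q)), w0
2. not Dia (not p and s), w0
3. not (Dia Box not q implies not q), w0
4. Dia Box not q, w0
5. q, w0
6. not (not p and s), w0
7. not s, w0
8. Box not q, w1
9. not (not p and s), w1
10. not q, w0
Accessibility: w0Rw0, w0Rw1, w1Rw0, w1Rw1
Branch closes: q and not q both at w0.
Every branch of the negation's tableau closes; the branch above is one of them.

Valid in B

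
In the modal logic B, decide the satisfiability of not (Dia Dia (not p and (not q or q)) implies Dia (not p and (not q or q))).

Satisfiable

1. not (Dia Dia (not p and (not q or q)) implies Dia (not p and (not q or q))), w0
2. Dia Dia (not p and (not q or q)), w0
3. not Dia (not p and (not q or q)), w0
4. not (not p and (not q or q)), w0
5. p, w0
6. Dia (not p and (not q or q)), w1
7. not (not p and (not q or q)), w1
8. p, w1
9. not p and (not q or q), w2
10. not p, w2
11. not q or q, w2
12. q, w2
Accessibility: w0Rw0, w0Rw1, w1Rw0, w1Rw1, w1Rw2, w2Rw1, w2Rw2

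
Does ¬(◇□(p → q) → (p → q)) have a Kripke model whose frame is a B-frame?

1. ¬(◇□(p → q) → (p → q)), w0
2. ◇□(p → q), w0   [¬→-rule on 1]
3. ¬(p → q), w0   [¬→-rule on 1]
4. p, w0   [¬→-rule on 3]
5. ¬q, w0   [¬→-rule on 3]
6. □(p → q), w1   [◇-rule on 2: fresh world w1, w0Rw1]
7. p → q, w0   [□-rule on 6 via w1Rw0]
8. p → q, w1   [□-rule on 6 via w1Rw1]
9. q, w0   [→-rule on 7 (branches; this branch)]
Accessibility: w0Rw0, w0Rw1, w1Rw0, w1Rw1
Branch closes: q and ¬q both at w0.
(One branch shown.) All branches close.

Unsatisfiable (every branch closes)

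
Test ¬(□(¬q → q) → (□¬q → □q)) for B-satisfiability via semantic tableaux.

1. ¬(□(¬q → q) → (□¬q → □q)), w0
2. □(¬q → q), w0
3. ¬(□¬q → □q), w0
4. □¬q, w0
5. ¬□q, w0
6. ¬q → q, w0
7. ¬q, w0
8. q, w0
Accessibility: w0Rw0
Branch closes: q and ¬q both at w0.
(One branch shown.) All branches close.

Unsatisfiable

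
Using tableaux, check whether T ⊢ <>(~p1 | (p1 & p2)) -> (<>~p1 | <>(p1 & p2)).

Tableau for the negation ~(<>(~p1 | (p1 & p2)) -> (<>~p1 | <>(p1 & p2))):
1. ~(<>(~p1 | (p1 & p2)) -> (<>~p1 | <>(p1 & p2))), w0
2. <>(~p1 | (p1 & p2)), w0   [~->-rule on 1]
3. ~(<>~p1 | <>(p1 & p2)), w0   [~->-rule on 1]
4. ~<>~p1, w0   [~|-rule on 3]
5. ~<>(p1 & p2), w0   [~|-rule on 3]
6. p1, w0   [~<>-rule on 4 via w0Rw0]
7. ~(p1 & p2), w0   [~<>-rule on 5 via w0Rw0]
8. ~p2, w0   [~&-rule on 7 (branches; this branch)]
9. ~p1 | (p1 & p2), w1   [<>-rule on 2: fresh world w1, w0Rw1]
10. p1, w1   [~<>-rule on 4 via w0Rw1]
11. ~(p1 & p2), w1   [~<>-rule on 5 via w0Rw1]
12. p1 & p2, w1   [|-rule on 9 (branches; this branch)]
13. p2, w1   [&-rule on 12]
14. ~p2, w1   [~&-rule on 11 (branches; this branch)]
Accessibility: w0Rw0, w0Rw1, w1Rw1
Branch closes: p2 and ~p2 both at w1.
Every branch of the negation's tableau closes; the branch above is one of them.

Valid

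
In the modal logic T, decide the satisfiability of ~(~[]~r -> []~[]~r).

1. ~(~[]~r -> []~[]~r), w0
2. ~[]~r, w0
3. ~[]~[]~r, w0
4. r, w1
5. []~r, w2
6. ~r, w2
Accessibility: w0Rw0, w0Rw1, w0Rw2, w1Rw1, w2Rw2

Satisfiable (open branch found)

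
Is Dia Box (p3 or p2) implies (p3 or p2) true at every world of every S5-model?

Valid in S5

Tableau for the negation not (Dia Box (p3 or p2) implies (p3 or p2)):
1. not (Dia Box (p3 or p2) implies (p3 or p2)), u
2. Dia Box (p3 or p2), u   [neg-implies-rule on 1]
3. not (p3 or p2), u   [neg-implies-rule on 1]
4. not p3, u   [neg-or-rule on 3]
5. not p2, u   [neg-or-rule on 3]
6. Box (p3 or p2), v   [Dia-rule on 2: fresh world v, uRv]
7. p3 or p2, u   [Box-rule on 6 via vRu]
8. p3 or p2, v   [Box-rule on 6 via vRv]
9. p2, u   [or-rule on 7 (branches; this branch)]
Accessibility: uRu, uRv, vRu, vRv
Branch closes: p2 and not p2 both at u.
Every branch of the negation's tableau closes; the branch above is one of them.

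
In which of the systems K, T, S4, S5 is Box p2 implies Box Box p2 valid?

T-tableau for the negation not (Box p2 implies Box Box p2):
1. not (Box p2 implies Box Box p2), 0
2. Box p2, 0
3. not Box Box p2, 0
4. p2, 0
5. not Box p2, 1
6. p2, 1
7. not p2, 2
Accessibility: 0R0, 0R1, 1R1, 1R2, 2R2
Complete open branch: countermodel on a T-frame, so not valid in T, nor in K (the same frame is also a K-frame).
S4-tableau for the negation not (Box p2 implies Box Box p2):
1. not (Box p2 implies Box Box p2), 0
2. Box p2, 0
3. not Box Box p2, 0
4. p2, 0
5. not Box p2, 1
6. p2, 1
7. not p2, 2
8. p2, 2
Accessibility: 0R0, 0R1, 0R2, 1R1, 1R2, 2R2
Branch closes: p2 and not p2 both at 2.
Every branch closes (one shown): valid in S4, hence also in S5 (every theorem of S4 is a theorem of S5).

S4, S5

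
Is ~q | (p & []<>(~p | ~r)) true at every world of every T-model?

Tableau for the negation ~(~q | (p & []<>(~p | ~r))):
1. ~(~q | (p & []<>(~p | ~r))), 0
2. q, 0   [~|-rule on 1]
3. ~(p & []<>(~p | ~r)), 0   [~|-rule on 1]
4. ~[]<>(~p | ~r), 0   [~&-rule on 3 (branches; this branch)]
5. ~<>(~p | ~r), 1   [~[]-rule on 4: fresh world 1, 0R1]
6. ~(~p | ~r), 1   [~<>-rule on 5 via 1R1]
7. p, 1   [~|-rule on 6]
8. r, 1   [~|-rule on 6]
Accessibility: 0R0, 0R1, 1R1
The negation has an open branch (countermodel exists).

Invalid (countermodel exists)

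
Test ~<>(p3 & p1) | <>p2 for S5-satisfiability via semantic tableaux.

Satisfiable

1. ~<>(p3 & p1) | <>p2, u
2. <>p2, u
3. p2, v
Accessibility: uRu, uRv, vRu, vRv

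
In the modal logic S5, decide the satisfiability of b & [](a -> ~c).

1. b & [](a -> ~c), 0
2. b, 0
3. [](a -> ~c), 0
4. a -> ~c, 0
5. ~c, 0
Accessibility: 0R0

Satisfiable (open branch found)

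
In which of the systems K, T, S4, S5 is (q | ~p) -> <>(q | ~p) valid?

T-tableau for the negation ~((q | ~p) -> <>(q | ~p)):
1. ~((q | ~p) -> <>(q | ~p)), u
2. q | ~p, u
3. ~<>(q | ~p), u
4. ~(q | ~p), u
5. ~q, u
6. p, u
7. ~p, u
Accessibility: uRu
Branch closes: p and ~p both at u.
Every branch closes (one shown): valid in T, hence also in S4, S5 (every theorem of T is a theorem of S4 and S5).
K-tableau for the negation ~((q | ~p) -> <>(q | ~p)):
1. ~((q | ~p) -> <>(q | ~p)), u
2. q | ~p, u
3. ~<>(q | ~p), u
4. ~p, u
Complete open branch: countermodel on a K-frame, so not valid in K.

T, S4, S5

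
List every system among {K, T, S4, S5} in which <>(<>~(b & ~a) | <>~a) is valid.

T-tableau for the negation ~<>(<>~(b & ~a) | <>~a):
1. ~<>(<>~(b & ~a) | <>~a), w0
2. ~(<>~(b & ~a) | <>~a), w0   [~<>-rule on 1 via w0Rw0]
3. ~<>~(b & ~a), w0   [~|-rule on 2]
4. ~<>~a, w0   [~|-rule on 2]
5. b & ~a, w0   [~<>-rule on 3 via w0Rw0]
6. b, w0   [&-rule on 5]
7. ~a, w0   [&-rule on 5]
8. a, w0   [~<>-rule on 4 via w0Rw0]
Accessibility: w0Rw0
Branch closes: a and ~a both at w0.
Every branch closes (one shown): valid in T, hence also in S4, S5 (every theorem of T is a theorem of S4 and S5).
K-tableau for the negation ~<>(<>~(b & ~a) | <>~a):
1. ~<>(<>~(b & ~a) | <>~a), w0
Complete open branch: countermodel on a K-frame, so not valid in K.

T, S4, S5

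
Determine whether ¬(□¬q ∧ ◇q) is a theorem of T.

Tableau for the negation □¬q ∧ ◇q:
1. □¬q ∧ ◇q, 0
2. □¬q, 0
3. ◇q, 0
4. ¬q, 0
5. q, 1
6. ¬q, 1
Accessibility: 0R0, 0R1, 1R1
Branch closes: q and ¬q both at 1.
Every branch of the negation's tableau closes; the branch above is one of them.

Yes, valid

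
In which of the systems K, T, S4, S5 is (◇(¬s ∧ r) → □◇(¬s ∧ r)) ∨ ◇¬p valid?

S5

S5-tableau for the negation ¬((◇(¬s ∧ r) → □◇(¬s ∧ r)) ∨ ◇¬p):
1. ¬((◇(¬s ∧ r) → □◇(¬s ∧ r)) ∨ ◇¬p), u
2. ¬(◇(¬s ∧ r) → □◇(¬s ∧ r)), u
3. ¬◇¬p, u
4. ◇(¬s ∧ r), u
5. ¬□◇(¬s ∧ r), u
6. p, u
7. ¬s ∧ r, v
8. ¬s, v
9. r, v
10. p, v
11. ¬◇(¬s ∧ r), w
12. p, w
13. ¬(¬s ∧ r), u
14. ¬(¬s ∧ r), v
15. ¬(¬s ∧ r), w
16. ¬r, u
17. ¬r, v
Accessibility: uRu, uRv, uRw, vRu, vRv, vRw, wRu, wRv, wRw
Branch closes: r and ¬r both at v.
Every branch closes (one shown): valid in S5.
S4-tableau for the negation ¬((◇(¬s ∧ r) → □◇(¬s ∧ r)) ∨ ◇¬p):
1. ¬((◇(¬s ∧ r) → □◇(¬s ∧ r)) ∨ ◇¬p), u
2. ¬(◇(¬s ∧ r) → □◇(¬s ∧ r)), u
3. ¬◇¬p, u
4. ◇(¬s ∧ r), u
5. ¬□◇(¬s ∧ r), u
6. p, u
7. ¬s ∧ r, v
8. ¬s, v
9. r, v
10. p, v
11. ¬◇(¬s ∧ r), w
12. p, w
13. ¬(¬s ∧ r), w
14. ¬r, w
Accessibility: uRu, uRv, uRw, vRv, wRw
Complete open branch: countermodel on an S4-frame, so not valid in S4, nor in K, T (the same frame is also a K-frame and a T-frame).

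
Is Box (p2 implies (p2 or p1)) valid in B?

Yes, valid

Tableau for the negation not Box (p2 implies (p2 or p1)):
1. not Box (p2 implies (p2 or p1)), u
2. not (p2 implies (p2 or p1)), v   [neg-Box-rule on 1: fresh world v, uRv]
3. p2, v   [neg-implies-rule on 2]
4. not (p2 or p1), v   [neg-implies-rule on 2]
5. not p2, v   [neg-or-rule on 4]
6. not p1, v   [neg-or-rule on 4]
Accessibility: uRu, uRv, vRu, vRv
Branch closes: p2 and not p2 both at v.
Every branch of the negation's tableau closes; the branch above is one of them.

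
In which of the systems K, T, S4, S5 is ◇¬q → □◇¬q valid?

S5

S5-tableau for the negation ¬(◇¬q → □◇¬q):
1. ¬(◇¬q → □◇¬q), 0
2. ◇¬q, 0
3. ¬□◇¬q, 0
4. ¬q, 1
5. ¬◇¬q, 2
6. q, 0
7. q, 1
Accessibility: 0R0, 0R1, 0R2, 1R0, 1R1, 1R2, 2R0, 2R1, 2R2
Branch closes: q and ¬q both at 1.
Every branch closes (one shown): valid in S5.
S4-tableau for the negation ¬(◇¬q → □◇¬q):
1. ¬(◇¬q → □◇¬q), 0
2. ◇¬q, 0
3. ¬□◇¬q, 0
4. ¬q, 1
5. ¬◇¬q, 2
6. q, 2
Accessibility: 0R0, 0R1, 0R2, 1R1, 2R2
Complete open branch: countermodel on an S4-frame, so not valid in S4, nor in K, T (the same frame is also a K-frame and a T-frame).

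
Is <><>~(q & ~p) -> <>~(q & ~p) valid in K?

Not valid

Tableau for the negation ~(<><>~(q & ~p) -> <>~(q & ~p)):
1. ~(<><>~(q & ~p) -> <>~(q & ~p)), w0
2. <><>~(q & ~p), w0
3. ~<>~(q & ~p), w0
4. <>~(q & ~p), w1
5. q & ~p, w1
6. q, w1
7. ~p, w1
8. ~(q & ~p), w2
9. p, w2
Accessibility: w0Rw1, w1Rw2
The negation has an open branch (countermodel exists).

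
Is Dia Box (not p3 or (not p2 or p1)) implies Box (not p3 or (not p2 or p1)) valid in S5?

Tableau for the negation not (Dia Box (not p3 or (not p2 or p1)) implies Box (not p3 or (not p2 or p1))):
1. not (Dia Box (not p3 or (not p2 or p1)) implies Box (not p3 or (not p2 or p1))), u
2. Dia Box (not p3 or (not p2 or p1)), u
3. not Box (not p3 or (not p2 or p1)), u
4. Box (not p3 or (not p2 or p1)), v
5. not p3 or (not p2 or p1), u
6. not p3 or (not p2 or p1), v
7. not p2 or p1, u
8. not p2 or p1, v
9. p1, u
10. p1, v
11. not (not p3 or (not p2 or p1)), w
12. p3, w
13. not (not p2 or p1), w
14. p2, w
15. not p1, w
16. not p3 or (not p2 or p1), w
17. not p2 or p1, w
18. p1, w
Accessibility: uRu, uRv, uRw, vRu, vRv, vRw, wRu, wRv, wRw
Branch closes: p1 and not p1 both at w.
All branches of the negation close; one closing branch shown above.

Yes, valid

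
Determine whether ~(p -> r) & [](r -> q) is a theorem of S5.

No, not valid

Tableau for the negation ~(~(p -> r) & [](r -> q)):
1. ~(~(p -> r) & [](r -> q)), 0
2. ~[](r -> q), 0
3. ~(r -> q), 1
4. r, 1
5. ~q, 1
Accessibility: 0R0, 0R1, 1R0, 1R1
The negation has an open branch (countermodel exists).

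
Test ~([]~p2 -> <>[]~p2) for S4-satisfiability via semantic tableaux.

Unsatisfiable

1. ~([]~p2 -> <>[]~p2), 0
2. []~p2, 0
3. ~<>[]~p2, 0
4. ~p2, 0
5. ~[]~p2, 0
6. p2, 1
7. ~p2, 1
Accessibility: 0R0, 0R1, 1R1
Branch closes: p2 and ~p2 both at 1.
Every branch closes; the branch above is one of them.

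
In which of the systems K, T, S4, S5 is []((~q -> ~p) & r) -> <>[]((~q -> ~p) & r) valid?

T-tableau for the negation ~([]((~q -> ~p) & r) -> <>[]((~q -> ~p) & r)):
1. ~([]((~q -> ~p) & r) -> <>[]((~q -> ~p) & r)), 0
2. []((~q -> ~p) & r), 0
3. ~<>[]((~q -> ~p) & r), 0
4. (~q -> ~p) & r, 0
5. ~q -> ~p, 0
6. r, 0
7. ~[]((~q -> ~p) & r), 0
8. ~p, 0
9. ~((~q -> ~p) & r), 1
10. (~q -> ~p) & r, 1
11. ~q -> ~p, 1
12. r, 1
13. ~[]((~q -> ~p) & r), 1
14. ~(~q -> ~p), 1
15. ~q, 1
16. p, 1
17. ~p, 1
Accessibility: 0R0, 0R1, 1R1
Branch closes: p and ~p both at 1.
Every branch closes (one shown): valid in T, hence also in S4, S5 (every theorem of T is a theorem of S4 and S5).
K-tableau for the negation ~([]((~q -> ~p) & r) -> <>[]((~q -> ~p) & r)):
1. ~([]((~q -> ~p) & r) -> <>[]((~q -> ~p) & r)), 0
2. []((~q -> ~p) & r), 0
3. ~<>[]((~q -> ~p) & r), 0
Complete open branch: countermodel on a K-frame, so not valid in K.

T, S4, S5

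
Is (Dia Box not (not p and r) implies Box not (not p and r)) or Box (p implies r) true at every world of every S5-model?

Valid in S5

Tableau for the negation not ((Dia Box not (not p and r) implies Box not (not p and r)) or Box (p implies r)):
1. not ((Dia Box not (not p and r) implies Box not (not p and r)) or Box (p implies r)), u
2. not (Dia Box not (not p and r) implies Box not (not p and r)), u
3. not Box (p implies r), u
4. Dia Box not (not p and r), u
5. not Box not (not p and r), u
6. not (p implies r), v
7. p, v
8. not r, v
9. Box not (not p and r), w
10. not (not p and r), u
11. not (not p and r), v
12. not (not p and r), w
13. not r, u
14. not r, w
15. not p and r, x
16. not p, x
17. r, x
18. not (not p and r), x
19. not r, x
Accessibility: uRu, uRv, uRw, uRx, vRu, vRv, vRw, vRx, wRu, wRv, wRw, wRx, xRu, xRv, xRw, xRx
Branch closes: r and not r both at x.
All branches of the negation close; one closing branch shown above.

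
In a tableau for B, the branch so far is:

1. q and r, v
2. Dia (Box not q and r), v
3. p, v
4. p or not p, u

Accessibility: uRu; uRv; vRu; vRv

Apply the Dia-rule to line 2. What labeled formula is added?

a fresh world w with vRw, and Box not q and r at w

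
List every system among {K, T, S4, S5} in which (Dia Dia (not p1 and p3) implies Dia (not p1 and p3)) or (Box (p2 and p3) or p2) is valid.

S4, S5

T-tableau for the negation not ((Dia Dia (not p1 and p3) implies Dia (not p1 and p3)) or (Box (p2 and p3) or p2)):
1. not ((Dia Dia (not p1 and p3) implies Dia (not p1 and p3)) or (Box (p2 and p3) or p2)), u
2. not (Dia Dia (not p1 and p3) implies Dia (not p1 and p3)), u   [neg-or-rule on 1]
3. not (Box (p2 and p3) or p2), u   [neg-or-rule on 1]
4. Dia Dia (not p1 and p3), u   [neg-implies-rule on 2]
5. not Dia (not p1 and p3), u   [neg-implies-rule on 2]
6. not Box (p2 and p3), u   [neg-or-rule on 3]
7. not p2, u   [neg-or-rule on 3]
8. not (not p1 and p3), u   [neg-Dia-rule on 5 via uRu]
9. not p3, u   [neg-and-rule on 8 (branches; this branch)]
10. Dia (not p1 and p3), v   [Dia-rule on 4: fresh world v, uRv]
11. not (not p1 and p3), v   [neg-Dia-rule on 5 via uRv]
12. not p3, v   [neg-and-rule on 11 (branches; this branch)]
13. not (p2 and p3), w   [neg-Box-rule on 6: fresh world w, uRw]
14. not (not p1 and p3), w   [neg-Dia-rule on 5 via uRw]
15. not p3, w   [neg-and-rule on 13 (branches; this branch)]
16. not p1 and p3, x   [Dia-rule on 10: fresh world x, vRx]
17. not p1, x   [and-rule on 16]
18. p3, x   [and-rule on 16]
Accessibility: uRu, uRv, uRw, vRv, vRx, wRw, xRx
Complete open branch: countermodel on a T-frame, so not valid in T, nor in K (the same frame is also a K-frame).
S4-tableau for the negation not ((Dia Dia (not p1 and p3) implies Dia (not p1 and p3)) or (Box (p2 and p3) or p2)):
1. not ((Dia Dia (not p1 and p3) implies Dia (not p1 and p3)) or (Box (p2 and p3) or p2)), u
2. not (Dia Dia (not p1 and p3) implies Dia (not p1 and p3)), u   [neg-or-rule on 1]
3. not (Box (p2 and p3) or p2), u   [neg-or-rule on 1]
4. Dia Dia (not p1 and p3), u   [neg-implies-rule on 2]
5. not Dia (not p1 and p3), u   [neg-implies-rule on 2]
6. not Box (p2 and p3), u   [neg-or-rule on 3]
7. not p2, u   [neg-or-rule on 3]
8. not (not p1 and p3), u   [neg-Dia-rule on 5 via uRu]
9. not p3, u   [neg-and-rule on 8 (branches; this branch)]
10. Dia (not p1 and p3), v   [Dia-rule on 4: fresh world v, uRv]
11. not (not p1 and p3), v   [neg-Dia-rule on 5 via uRv]
12. not p3, v   [neg-and-rule on 11 (branches; this branch)]
13. not (p2 and p3), w   [neg-Box-rule on 6: fresh world w, uRw]
14. not (not p1 and p3), w   [neg-Dia-rule on 5 via uRw]
15. not p3, w   [neg-and-rule on 13 (branches; this branch)]
16. not p1 and p3, x   [Dia-rule on 10: fresh world x, vRx]
17. not p1, x   [and-rule on 16]
18. p3, x   [and-rule on 16]
19. not (not p1 and p3), x   [neg-Dia-rule on 5 via uRx]
20. not p3, x   [neg-and-rule on 19 (branches; this branch)]
Accessibility: uRu, uRv, uRw, uRx, vRv, vRx, wRw, xRx
Branch closes: p3 and not p3 both at x.
Every branch closes (one shown): valid in S4, hence also in S5 (every theorem of S4 is a theorem of S5).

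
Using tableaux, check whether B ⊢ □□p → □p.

Tableau for the negation ¬(□□p → □p):
1. ¬(□□p → □p), u
2. □□p, u   [¬→-rule on 1]
3. ¬□p, u   [¬→-rule on 1]
4. □p, u   [□-rule on 2 via uRu]
5. p, u   [□-rule on 4 via uRu]
6. ¬p, v   [¬□-rule on 3: fresh world v, uRv]
7. □p, v   [□-rule on 2 via uRv]
8. p, v   [□-rule on 4 via uRv]
Accessibility: uRu, uRv, vRu, vRv
Branch closes: p and ¬p both at v.
All branches of the negation close; one closing branch shown above.

Valid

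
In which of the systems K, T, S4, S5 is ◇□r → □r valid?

S5-tableau for the negation ¬(◇□r → □r):
1. ¬(◇□r → □r), w0
2. ◇□r, w0
3. ¬□r, w0
4. □r, w1
5. r, w0
6. r, w1
7. ¬r, w2
8. r, w2
Accessibility: w0Rw0, w0Rw1, w0Rw2, w1Rw0, w1Rw1, w1Rw2, w2Rw0, w2Rw1, w2Rw2
Branch closes: r and ¬r both at w2.
Every branch closes (one shown): valid in S5.
S4-tableau for the negation ¬(◇□r → □r):
1. ¬(◇□r → □r), w0
2. ◇□r, w0
3. ¬□r, w0
4. □r, w1
5. r, w1
6. ¬r, w2
Accessibility: w0Rw0, w0Rw1, w0Rw2, w1Rw1, w2Rw2
Complete open branch: countermodel on an S4-frame, so not valid in S4, nor in K, T (the same frame is also a K-frame and a T-frame).

S5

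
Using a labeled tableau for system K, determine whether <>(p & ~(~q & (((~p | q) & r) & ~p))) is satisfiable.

Yes, satisfiable

1. <>(p & ~(~q & (((~p | q) & r) & ~p))), w0
2. p & ~(~q & (((~p | q) & r) & ~p)), w1   [<>-rule on 1: fresh world w1, w0Rw1]
3. p, w1   [&-rule on 2]
4. ~(~q & (((~p | q) & r) & ~p)), w1   [&-rule on 2]
5. ~(((~p | q) & r) & ~p), w1   [~&-rule on 4 (branches; this branch)]
Accessibility: w0Rw1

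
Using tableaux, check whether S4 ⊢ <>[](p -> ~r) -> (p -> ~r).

No, not valid

Tableau for the negation ~(<>[](p -> ~r) -> (p -> ~r)):
1. ~(<>[](p -> ~r) -> (p -> ~r)), w0
2. <>[](p -> ~r), w0
3. ~(p -> ~r), w0
4. p, w0
5. r, w0
6. [](p -> ~r), w1
7. p -> ~r, w1
8. ~r, w1
Accessibility: w0Rw0, w0Rw1, w1Rw1
The negation has an open branch (countermodel exists).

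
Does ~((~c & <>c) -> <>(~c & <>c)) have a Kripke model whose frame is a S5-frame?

1. ~((~c & <>c) -> <>(~c & <>c)), w0
2. ~c & <>c, w0
3. ~<>(~c & <>c), w0
4. ~c, w0
5. <>c, w0
6. ~(~c & <>c), w0
7. ~<>c, w0
8. c, w1
9. ~(~c & <>c), w1
10. ~c, w1
Accessibility: w0Rw0, w0Rw1, w1Rw0, w1Rw1
Branch closes: c and ~c both at w1.
All branches of the tableau close; one closing branch shown above.

No, unsatisfiable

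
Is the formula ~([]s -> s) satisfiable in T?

No, unsatisfiable

1. ~([]s -> s), w0
2. []s, w0   [~->-rule on 1]
3. ~s, w0   [~->-rule on 1]
4. s, w0   [[]-rule on 2 via w0Rw0]
Accessibility: w0Rw0
Branch closes: s and ~s both at w0.
Every branch closes; the branch above is one of them.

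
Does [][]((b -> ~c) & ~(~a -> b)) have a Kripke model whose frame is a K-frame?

1. [][]((b -> ~c) & ~(~a -> b)), u

Satisfiable (open branch found)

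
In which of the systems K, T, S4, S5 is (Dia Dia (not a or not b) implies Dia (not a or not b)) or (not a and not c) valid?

S4, S5

S4-tableau for the negation not ((Dia Dia (not a or not b) implies Dia (not a or not b)) or (not a and not c)):
1. not ((Dia Dia (not a or not b) implies Dia (not a or not b)) or (not a and not c)), w0
2. not (Dia Dia (not a or not b) implies Dia (not a or not b)), w0   [neg-or-rule on 1]
3. not (not a and not c), w0   [neg-or-rule on 1]
4. Dia Dia (not a or not b), w0   [neg-implies-rule on 2]
5. not Dia (not a or not b), w0   [neg-implies-rule on 2]
6. not (not a or not b), w0   [neg-Dia-rule on 5 via w0Rw0]
7. a, w0   [neg-or-rule on 6]
8. b, w0   [neg-or-rule on 6]
9. c, w0   [neg-and-rule on 3 (branches; this branch)]
10. Dia (not a or not b), w1   [Dia-rule on 4: fresh world w1, w0Rw1]
11. not (not a or not b), w1   [neg-Dia-rule on 5 via w0Rw1]
12. a, w1   [neg-or-rule on 11]
13. b, w1   [neg-or-rule on 11]
14. not a or not b, w2   [Dia-rule on 10: fresh world w2, w1Rw2]
15. not (not a or not b), w2   [neg-Dia-rule on 5 via w0Rw2]
16. a, w2   [neg-or-rule on 15]
17. b, w2   [neg-or-rule on 15]
18. not b, w2   [or-rule on 14 (branches; this branch)]
Accessibility: w0Rw0, w0Rw1, w0Rw2, w1Rw1, w1Rw2, w2Rw2
Branch closes: b and not b both at w2.
Every branch closes (one shown): valid in S4, hence also in S5 (every theorem of S4 is a theorem of S5).
T-tableau for the negation not ((Dia Dia (not a or not b) implies Dia (not a or not b)) or (not a and not c)):
1. not ((Dia Dia (not a or not b) implies Dia (not a or not b)) or (not a and not c)), w0
2. not (Dia Dia (not a or not b) implies Dia (not a or not b)), w0   [neg-or-rule on 1]
3. not (not a and not c), w0   [neg-or-rule on 1]
4. Dia Dia (not a or not b), w0   [neg-implies-rule on 2]
5. not Dia (not a or not b), w0   [neg-implies-rule on 2]
6. not (not a or not b), w0   [neg-Dia-rule on 5 via w0Rw0]
7. a, w0   [neg-or-rule on 6]
8. b, w0   [neg-or-rule on 6]
9. c, w0   [neg-and-rule on 3 (branches; this branch)]
10. Dia (not a or not b), w1   [Dia-rule on 4: fresh world w1, w0Rw1]
11. not (not a or not b), w1   [neg-Dia-rule on 5 via w0Rw1]
12. a, w1   [neg-or-rule on 11]
13. b, w1   [neg-or-rule on 11]
14. not a or not b, w2   [Dia-rule on 10: fresh world w2, w1Rw2]
15. not b, w2   [or-rule on 14 (branches; this branch)]
Accessibility: w0Rw0, w0Rw1, w1Rw1, w1Rw2, w2Rw2
Complete open branch: countermodel on a T-frame, so not valid in T, nor in K (the same frame is also a K-frame).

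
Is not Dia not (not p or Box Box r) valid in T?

Not valid

Tableau for the negation Dia not (not p or Box Box r):
1. Dia not (not p or Box Box r), 0
2. not (not p or Box Box r), 1
3. p, 1
4. not Box Box r, 1
5. not Box r, 2
6. not r, 3
Accessibility: 0R0, 0R1, 1R1, 1R2, 2R2, 2R3, 3R3
The negation has an open branch (countermodel exists).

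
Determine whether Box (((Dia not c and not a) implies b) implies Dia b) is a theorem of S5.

Tableau for the negation not Box (((Dia not c and not a) implies b) implies Dia b):
1. not Box (((Dia not c and not a) implies b) implies Dia b), u
2. not (((Dia not c and not a) implies b) implies Dia b), v
3. (Dia not c and not a) implies b, v
4. not Dia b, v
5. not b, u
6. not b, v
7. not (Dia not c and not a), v
8. a, v
Accessibility: uRu, uRv, vRu, vRv
The negation has an open branch (countermodel exists).

No, not valid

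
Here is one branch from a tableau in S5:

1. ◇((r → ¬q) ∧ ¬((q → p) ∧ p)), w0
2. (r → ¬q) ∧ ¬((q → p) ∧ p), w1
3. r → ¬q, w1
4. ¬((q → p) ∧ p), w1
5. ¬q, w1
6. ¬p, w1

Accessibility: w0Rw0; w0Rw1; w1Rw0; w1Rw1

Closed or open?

No world carries both an atom and its negation.

Not closed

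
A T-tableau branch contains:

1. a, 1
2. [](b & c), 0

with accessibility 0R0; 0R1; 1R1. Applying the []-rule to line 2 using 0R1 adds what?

b & c, 1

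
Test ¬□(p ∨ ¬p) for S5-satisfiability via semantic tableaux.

1. ¬□(p ∨ ¬p), w0
2. ¬(p ∨ ¬p), w1   [¬□-rule on 1: fresh world w1, w0Rw1]
3. ¬p, w1   [¬∨-rule on 2]
4. p, w1   [¬∨-rule on 2]
Accessibility: w0Rw0, w0Rw1, w1Rw0, w1Rw1
Branch closes: p and ¬p both at w1.
Every branch closes; the branch above is one of them.

Unsatisfiable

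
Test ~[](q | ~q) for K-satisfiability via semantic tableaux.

No, unsatisfiable

1. ~[](q | ~q), w0
2. ~(q | ~q), w1   [~[]-rule on 1: fresh world w1, w0Rw1]
3. ~q, w1   [~|-rule on 2]
4. q, w1   [~|-rule on 2]
Accessibility: w0Rw1
Branch closes: q and ~q both at w1.
Every branch closes; the branch above is one of them.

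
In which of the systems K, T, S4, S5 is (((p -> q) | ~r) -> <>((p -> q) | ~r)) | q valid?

T, S4, S5

T-tableau for the negation ~((((p -> q) | ~r) -> <>((p -> q) | ~r)) | q):
1. ~((((p -> q) | ~r) -> <>((p -> q) | ~r)) | q), u
2. ~(((p -> q) | ~r) -> <>((p -> q) | ~r)), u
3. ~q, u
4. (p -> q) | ~r, u
5. ~<>((p -> q) | ~r), u
6. ~((p -> q) | ~r), u
7. ~(p -> q), u
8. r, u
9. p, u
10. p -> q, u
11. q, u
Accessibility: uRu
Branch closes: q and ~q both at u.
Every branch closes (one shown): valid in T, hence also in S4, S5 (every theorem of T is a theorem of S4 and S5).
K-tableau for the negation ~((((p -> q) | ~r) -> <>((p -> q) | ~r)) | q):
1. ~((((p -> q) | ~r) -> <>((p -> q) | ~r)) | q), u
2. ~(((p -> q) | ~r) -> <>((p -> q) | ~r)), u
3. ~q, u
4. (p -> q) | ~r, u
5. ~<>((p -> q) | ~r), u
6. ~r, u
Complete open branch: countermodel on a K-frame, so not valid in K.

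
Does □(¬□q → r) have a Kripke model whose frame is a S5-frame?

Satisfiable (open branch found)

1. □(¬□q → r), 0
2. ¬□q → r, 0
3. r, 0
Accessibility: 0R0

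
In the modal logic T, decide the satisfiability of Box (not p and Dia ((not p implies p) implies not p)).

Satisfiable (open branch found)

1. Box (not p and Dia ((not p implies p) implies not p)), 0
2. not p and Dia ((not p implies p) implies not p), 0
3. not p, 0
4. Dia ((not p implies p) implies not p), 0
5. (not p implies p) implies not p, 1
6. not p and Dia ((not p implies p) implies not p), 1
7. not p, 1
8. Dia ((not p implies p) implies not p), 1
9. (not p implies p) implies not p, 2
10. not p, 2
Accessibility: 0R0, 0R1, 1R1, 1R2, 2R2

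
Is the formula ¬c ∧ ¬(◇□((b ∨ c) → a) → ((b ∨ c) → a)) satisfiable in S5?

No, unsatisfiable

1. ¬c ∧ ¬(◇□((b ∨ c) → a) → ((b ∨ c) → a)), w0
2. ¬c, w0
3. ¬(◇□((b ∨ c) → a) → ((b ∨ c) → a)), w0
4. ◇□((b ∨ c) → a), w0
5. ¬((b ∨ c) → a), w0
6. b ∨ c, w0
7. ¬a, w0
8. b, w0
9. □((b ∨ c) → a), w1
10. (b ∨ c) → a, w0
11. (b ∨ c) → a, w1
12. ¬(b ∨ c), w0
13. ¬b, w0
Accessibility: w0Rw0, w0Rw1, w1Rw0, w1Rw1
Branch closes: b and ¬b both at w0.
All branches of the tableau close; one closing branch shown above.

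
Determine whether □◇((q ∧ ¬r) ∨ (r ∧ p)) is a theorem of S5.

Tableau for the negation ¬□◇((q ∧ ¬r) ∨ (r ∧ p)):
1. ¬□◇((q ∧ ¬r) ∨ (r ∧ p)), u
2. ¬◇((q ∧ ¬r) ∨ (r ∧ p)), v
3. ¬((q ∧ ¬r) ∨ (r ∧ p)), u
4. ¬(q ∧ ¬r), u
5. ¬(r ∧ p), u
6. ¬((q ∧ ¬r) ∨ (r ∧ p)), v
7. ¬(q ∧ ¬r), v
8. ¬(r ∧ p), v
9. r, u
10. ¬p, u
11. r, v
12. ¬p, v
Accessibility: uRu, uRv, vRu, vRv
The negation has an open branch (countermodel exists).

Invalid (countermodel exists)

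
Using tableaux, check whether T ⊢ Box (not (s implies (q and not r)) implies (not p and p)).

Not valid

Tableau for the negation not Box (not (s implies (q and not r)) implies (not p and p)):
1. not Box (not (s implies (q and not r)) implies (not p and p)), u
2. not (not (s implies (q and not r)) implies (not p and p)), v   [neg-Box-rule on 1: fresh world v, uRv]
3. not (s implies (q and not r)), v   [neg-implies-rule on 2]
4. not (not p and p), v   [neg-implies-rule on 2]
5. s, v   [neg-implies-rule on 3]
6. not (q and not r), v   [neg-implies-rule on 3]
7. not p, v   [neg-and-rule on 4 (branches; this branch)]
8. r, v   [neg-and-rule on 6 (branches; this branch)]
Accessibility: uRu, uRv, vRv
The negation has an open branch (countermodel exists).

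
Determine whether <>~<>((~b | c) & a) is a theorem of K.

Invalid (countermodel exists)

Tableau for the negation ~<>~<>((~b | c) & a):
1. ~<>~<>((~b | c) & a), 0
The negation has an open branch (countermodel exists).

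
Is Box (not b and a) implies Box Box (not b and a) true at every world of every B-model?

Invalid (countermodel exists)

Tableau for the negation not (Box (not b and a) implies Box Box (not b and a)):
1. not (Box (not b and a) implies Box Box (not b and a)), u
2. Box (not b and a), u
3. not Box Box (not b and a), u
4. not b and a, u
5. not b, u
6. a, u
7. not Box (not b and a), v
8. not b and a, v
9. not b, v
10. a, v
11. not (not b and a), w
12. not a, w
Accessibility: uRu, uRv, vRu, vRv, vRw, wRv, wRw
The negation has an open branch (countermodel exists).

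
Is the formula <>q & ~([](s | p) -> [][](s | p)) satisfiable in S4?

1. <>q & ~([](s | p) -> [][](s | p)), w0
2. <>q, w0
3. ~([](s | p) -> [][](s | p)), w0
4. [](s | p), w0
5. ~[][](s | p), w0
6. s | p, w0
7. p, w0
8. q, w1
9. s | p, w1
10. p, w1
11. ~[](s | p), w2
12. s | p, w2
13. p, w2
14. ~(s | p), w3
15. ~s, w3
16. ~p, w3
17. s | p, w3
18. p, w3
Accessibility: w0Rw0, w0Rw1, w0Rw2, w0Rw3, w1Rw1, w2Rw2, w2Rw3, w3Rw3
Branch closes: p and ~p both at w3.
(One branch shown.) All branches close.

No, unsatisfiable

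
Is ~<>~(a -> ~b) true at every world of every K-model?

No, not valid

Tableau for the negation <>~(a -> ~b):
1. <>~(a -> ~b), 0
2. ~(a -> ~b), 1   [<>-rule on 1: fresh world 1, 0R1]
3. a, 1   [~->-rule on 2]
4. b, 1   [~->-rule on 2]
Accessibility: 0R1
The negation has an open branch (countermodel exists).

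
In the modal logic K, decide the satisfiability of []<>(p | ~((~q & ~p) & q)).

Yes, satisfiable

1. []<>(p | ~((~q & ~p) & q)), w0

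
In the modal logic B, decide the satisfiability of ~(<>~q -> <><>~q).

No, unsatisfiable

1. ~(<>~q -> <><>~q), u
2. <>~q, u
3. ~<><>~q, u
4. ~<>~q, u
5. q, u
6. ~q, v
7. ~<>~q, v
8. q, v
Accessibility: uRu, uRv, vRu, vRv
Branch closes: q and ~q both at v.
All branches of the tableau close; one closing branch shown above.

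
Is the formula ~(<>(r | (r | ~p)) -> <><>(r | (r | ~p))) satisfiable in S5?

Unsatisfiable

1. ~(<>(r | (r | ~p)) -> <><>(r | (r | ~p))), u
2. <>(r | (r | ~p)), u
3. ~<><>(r | (r | ~p)), u
4. ~<>(r | (r | ~p)), u
5. ~(r | (r | ~p)), u
6. ~r, u
7. ~(r | ~p), u
8. p, u
9. r | (r | ~p), v
10. ~<>(r | (r | ~p)), v
11. ~(r | (r | ~p)), v
12. ~r, v
13. ~(r | ~p), v
14. p, v
15. r | ~p, v
16. ~p, v
Accessibility: uRu, uRv, vRu, vRv
Branch closes: p and ~p both at v.
All branches of the tableau close; one closing branch shown above.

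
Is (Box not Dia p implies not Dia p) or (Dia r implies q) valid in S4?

Tableau for the negation not ((Box not Dia p implies not Dia p) or (Dia r implies q)):
1. not ((Box not Dia p implies not Dia p) or (Dia r implies q)), u
2. not (Box not Dia p implies not Dia p), u   [neg-or-rule on 1]
3. not (Dia r implies q), u   [neg-or-rule on 1]
4. Box not Dia p, u   [neg-implies-rule on 2]
5. Dia p, u   [neg-implies-rule on 2]
6. Dia r, u   [neg-implies-rule on 3]
7. not q, u   [neg-implies-rule on 3]
8. not Dia p, u   [Box-rule on 4 via uRu]
9. not p, u   [neg-Dia-rule on 8 via uRu]
10. p, v   [Dia-rule on 5: fresh world v, uRv]
11. not Dia p, v   [Box-rule on 4 via uRv]
12. not p, v   [neg-Dia-rule on 8 via uRv]
Accessibility: uRu, uRv, vRv
Branch closes: p and not p both at v.
Every branch of the negation's tableau closes; the branch above is one of them.

Valid in S4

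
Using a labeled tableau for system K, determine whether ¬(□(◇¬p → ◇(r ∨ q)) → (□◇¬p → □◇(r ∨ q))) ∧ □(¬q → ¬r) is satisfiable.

1. ¬(□(◇¬p → ◇(r ∨ q)) → (□◇¬p → □◇(r ∨ q))) ∧ □(¬q → ¬r), w0
2. ¬(□(◇¬p → ◇(r ∨ q)) → (□◇¬p → □◇(r ∨ q))), w0
3. □(¬q → ¬r), w0
4. □(◇¬p → ◇(r ∨ q)), w0
5. ¬(□◇¬p → □◇(r ∨ q)), w0
6. □◇¬p, w0
7. ¬□◇(r ∨ q), w0
8. ¬◇(r ∨ q), w1
9. ¬q → ¬r, w1
10. ◇¬p → ◇(r ∨ q), w1
11. ◇¬p, w1
12. ¬r, w1
13. ◇(r ∨ q), w1
14. ¬p, w2
15. ¬(r ∨ q), w2
16. ¬r, w2
17. ¬q, w2
18. r ∨ q, w3
19. ¬(r ∨ q), w3
20. ¬r, w3
21. ¬q, w3
22. q, w3
Accessibility: w0Rw1, w1Rw2, w1Rw3
Branch closes: q and ¬q both at w3.
(One branch shown.) All branches close.

No, unsatisfiable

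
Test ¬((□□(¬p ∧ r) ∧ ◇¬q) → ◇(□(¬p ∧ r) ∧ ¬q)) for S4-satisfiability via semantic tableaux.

Unsatisfiable

1. ¬((□□(¬p ∧ r) ∧ ◇¬q) → ◇(□(¬p ∧ r) ∧ ¬q)), u
2. □□(¬p ∧ r) ∧ ◇¬q, u
3. ¬◇(□(¬p ∧ r) ∧ ¬q), u
4. □□(¬p ∧ r), u
5. ◇¬q, u
6. ¬(□(¬p ∧ r) ∧ ¬q), u
7. □(¬p ∧ r), u
8. ¬p ∧ r, u
9. ¬p, u
10. r, u
11. q, u
12. ¬q, v
13. ¬(□(¬p ∧ r) ∧ ¬q), v
14. □(¬p ∧ r), v
15. ¬p ∧ r, v
16. ¬p, v
17. r, v
18. ¬□(¬p ∧ r), v
19. ¬(¬p ∧ r), w
20. ¬(□(¬p ∧ r) ∧ ¬q), w
21. □(¬p ∧ r), w
22. ¬p ∧ r, w
23. ¬p, w
24. r, w
25. ¬r, w
Accessibility: uRu, uRv, uRw, vRv, vRw, wRw
Branch closes: r and ¬r both at w.
(One branch shown.) All branches close.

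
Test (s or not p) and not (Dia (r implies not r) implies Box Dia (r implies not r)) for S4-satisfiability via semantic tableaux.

1. (s or not p) and not (Dia (r implies not r) implies Box Dia (r implies not r)), u
2. s or not p, u   [and-rule on 1]
3. not (Dia (r implies not r) implies Box Dia (r implies not r)), u   [and-rule on 1]
4. Dia (r implies not r), u   [neg-implies-rule on 3]
5. not Box Dia (r implies not r), u   [neg-implies-rule on 3]
6. not p, u   [or-rule on 2 (branches; this branch)]
7. r implies not r, v   [Dia-rule on 4: fresh world v, uRv]
8. not r, v   [implies-rule on 7 (branches; this branch)]
9. not Dia (r implies not r), w   [neg-Box-rule on 5: fresh world w, uRw]
10. not (r implies not r), w   [neg-Dia-rule on 9 via wRw]
11. r, w   [neg-implies-rule on 10]
Accessibility: uRu, uRv, uRw, vRv, wRw

Yes, satisfiable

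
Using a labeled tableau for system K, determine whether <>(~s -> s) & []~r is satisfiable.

Satisfiable (open branch found)

1. <>(~s -> s) & []~r, 0
2. <>(~s -> s), 0   [&-rule on 1]
3. []~r, 0   [&-rule on 1]
4. ~s -> s, 1   [<>-rule on 2: fresh world 1, 0R1]
5. ~r, 1   [[]-rule on 3 via 0R1]
6. s, 1   [->-rule on 4 (branches; this branch)]
Accessibility: 0R1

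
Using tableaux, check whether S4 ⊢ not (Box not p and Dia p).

Tableau for the negation Box not p and Dia p:
1. Box not p and Dia p, u
2. Box not p, u
3. Dia p, u
4. not p, u
5. p, v
6. not p, v
Accessibility: uRu, uRv, vRv
Branch closes: p and not p both at v.
All branches of the negation close; one closing branch shown above.

Valid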